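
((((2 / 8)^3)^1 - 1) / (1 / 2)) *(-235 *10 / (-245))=-2115 / 112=-18.88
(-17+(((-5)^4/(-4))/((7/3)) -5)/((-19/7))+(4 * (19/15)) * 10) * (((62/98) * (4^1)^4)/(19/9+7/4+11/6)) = 326669568/190855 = 1711.61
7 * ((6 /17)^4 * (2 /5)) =18144 /417605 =0.04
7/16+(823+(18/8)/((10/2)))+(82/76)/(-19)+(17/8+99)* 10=52997131/28880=1835.08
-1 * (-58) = 58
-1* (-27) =27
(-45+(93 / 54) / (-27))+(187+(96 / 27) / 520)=141.94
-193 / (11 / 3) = -579 / 11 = -52.64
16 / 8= 2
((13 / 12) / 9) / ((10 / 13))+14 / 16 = 557 / 540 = 1.03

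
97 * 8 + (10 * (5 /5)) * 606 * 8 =49256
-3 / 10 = -0.30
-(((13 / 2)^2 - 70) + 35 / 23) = 26.23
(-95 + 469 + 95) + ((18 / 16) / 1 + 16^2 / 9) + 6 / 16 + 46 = 9809 / 18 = 544.94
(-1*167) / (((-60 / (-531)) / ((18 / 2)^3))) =-21548511 / 20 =-1077425.55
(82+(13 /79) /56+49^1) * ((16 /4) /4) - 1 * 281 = -663587 /4424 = -150.00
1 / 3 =0.33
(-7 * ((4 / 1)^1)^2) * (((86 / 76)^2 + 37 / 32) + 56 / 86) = -10737041 / 31046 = -345.84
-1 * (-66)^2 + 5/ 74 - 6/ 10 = -1611917/ 370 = -4356.53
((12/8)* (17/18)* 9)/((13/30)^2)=11475/169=67.90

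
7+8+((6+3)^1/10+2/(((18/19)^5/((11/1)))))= 211295773/4723920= 44.73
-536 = -536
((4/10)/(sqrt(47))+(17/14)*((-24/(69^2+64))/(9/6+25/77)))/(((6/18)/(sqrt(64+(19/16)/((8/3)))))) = -1683*sqrt(16498)/2711650+3*sqrt(775406)/1880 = 1.33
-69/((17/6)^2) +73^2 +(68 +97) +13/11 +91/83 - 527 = 4960.68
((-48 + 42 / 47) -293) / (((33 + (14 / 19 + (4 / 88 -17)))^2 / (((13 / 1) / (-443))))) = 315726268 / 8909618215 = 0.04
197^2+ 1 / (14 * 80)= 43466081 / 1120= 38809.00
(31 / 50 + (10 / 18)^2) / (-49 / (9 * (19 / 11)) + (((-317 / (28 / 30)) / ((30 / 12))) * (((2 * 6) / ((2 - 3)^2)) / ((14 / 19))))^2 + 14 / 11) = 1887303649 / 9948827003553450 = 0.00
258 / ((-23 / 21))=-235.57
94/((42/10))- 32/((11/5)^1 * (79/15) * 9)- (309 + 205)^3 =-2478154378426/18249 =-135796721.93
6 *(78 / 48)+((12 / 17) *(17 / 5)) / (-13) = 2487 / 260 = 9.57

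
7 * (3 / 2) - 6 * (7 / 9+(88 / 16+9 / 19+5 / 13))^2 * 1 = -486005213 / 1647243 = -295.04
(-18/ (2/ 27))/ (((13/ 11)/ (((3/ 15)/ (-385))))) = 243/ 2275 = 0.11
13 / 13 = 1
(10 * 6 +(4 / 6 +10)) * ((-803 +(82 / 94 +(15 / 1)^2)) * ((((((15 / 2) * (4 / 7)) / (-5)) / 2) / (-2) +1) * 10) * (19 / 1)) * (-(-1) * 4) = -5306890000 / 141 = -37637517.73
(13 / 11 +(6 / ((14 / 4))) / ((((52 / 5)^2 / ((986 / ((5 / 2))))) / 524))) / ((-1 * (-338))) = 42640159 / 4398394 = 9.69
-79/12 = -6.58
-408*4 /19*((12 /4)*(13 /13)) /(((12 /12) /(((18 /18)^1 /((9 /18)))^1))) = -9792 /19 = -515.37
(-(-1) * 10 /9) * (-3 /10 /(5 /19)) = -19 /15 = -1.27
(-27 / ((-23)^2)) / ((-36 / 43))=129 / 2116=0.06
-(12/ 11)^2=-1.19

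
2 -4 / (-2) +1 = 5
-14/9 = -1.56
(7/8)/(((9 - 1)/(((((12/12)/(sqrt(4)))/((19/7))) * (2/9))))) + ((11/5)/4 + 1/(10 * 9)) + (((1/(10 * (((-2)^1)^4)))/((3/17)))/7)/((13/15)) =2845429/4979520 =0.57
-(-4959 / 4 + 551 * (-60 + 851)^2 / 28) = -24622537 / 2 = -12311268.50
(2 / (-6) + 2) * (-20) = -100 / 3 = -33.33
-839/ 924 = -0.91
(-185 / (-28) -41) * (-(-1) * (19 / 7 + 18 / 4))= -97263 / 392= -248.12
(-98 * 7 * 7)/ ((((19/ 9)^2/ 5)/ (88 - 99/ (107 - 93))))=-157390695/ 361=-435985.30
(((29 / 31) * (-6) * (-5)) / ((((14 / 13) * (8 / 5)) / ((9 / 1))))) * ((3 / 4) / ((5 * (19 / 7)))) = 152685 / 18848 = 8.10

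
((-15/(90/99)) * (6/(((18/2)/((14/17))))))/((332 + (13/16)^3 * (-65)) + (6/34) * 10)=-630784/20813019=-0.03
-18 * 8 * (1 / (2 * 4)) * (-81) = 1458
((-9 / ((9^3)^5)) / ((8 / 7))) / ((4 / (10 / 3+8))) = -119 / 1098086037838128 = -0.00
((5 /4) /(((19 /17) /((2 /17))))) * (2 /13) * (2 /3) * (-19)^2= 4.87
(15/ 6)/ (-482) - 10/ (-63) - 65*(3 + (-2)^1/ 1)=-3938255/ 60732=-64.85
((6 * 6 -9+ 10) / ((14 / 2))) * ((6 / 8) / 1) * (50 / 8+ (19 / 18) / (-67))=556369 / 22512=24.71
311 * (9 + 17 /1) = 8086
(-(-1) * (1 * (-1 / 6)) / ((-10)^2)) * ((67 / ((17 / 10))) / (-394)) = 0.00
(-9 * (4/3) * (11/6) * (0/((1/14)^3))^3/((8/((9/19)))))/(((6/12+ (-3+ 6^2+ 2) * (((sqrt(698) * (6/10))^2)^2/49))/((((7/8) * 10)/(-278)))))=0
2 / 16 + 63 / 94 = 299 / 376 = 0.80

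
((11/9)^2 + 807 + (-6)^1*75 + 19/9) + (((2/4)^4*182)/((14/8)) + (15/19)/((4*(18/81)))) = 4530731/12312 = 367.99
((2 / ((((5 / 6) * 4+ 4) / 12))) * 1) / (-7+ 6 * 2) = 36 / 55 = 0.65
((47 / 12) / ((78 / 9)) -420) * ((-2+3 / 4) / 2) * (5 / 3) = 1090825 / 2496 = 437.03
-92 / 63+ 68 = 66.54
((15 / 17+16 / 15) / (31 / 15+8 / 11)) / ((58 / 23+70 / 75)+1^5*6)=269445 / 3652042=0.07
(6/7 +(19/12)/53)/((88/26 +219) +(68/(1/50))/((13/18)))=51337/285333132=0.00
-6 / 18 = -1 / 3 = -0.33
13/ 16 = 0.81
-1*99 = -99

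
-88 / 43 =-2.05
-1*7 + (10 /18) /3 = -184 /27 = -6.81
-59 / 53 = -1.11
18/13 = 1.38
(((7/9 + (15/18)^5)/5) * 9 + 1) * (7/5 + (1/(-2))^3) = 229381/57600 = 3.98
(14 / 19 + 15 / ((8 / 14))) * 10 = 10255 / 38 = 269.87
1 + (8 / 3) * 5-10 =4.33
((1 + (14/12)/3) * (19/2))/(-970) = -95/6984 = -0.01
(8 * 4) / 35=32 / 35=0.91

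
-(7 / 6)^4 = -2401 / 1296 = -1.85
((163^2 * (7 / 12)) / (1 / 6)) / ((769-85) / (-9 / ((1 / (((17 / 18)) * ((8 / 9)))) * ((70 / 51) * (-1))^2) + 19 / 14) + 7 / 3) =-172725069 / 474466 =-364.04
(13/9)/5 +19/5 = 184/45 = 4.09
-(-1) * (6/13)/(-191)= -6/2483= -0.00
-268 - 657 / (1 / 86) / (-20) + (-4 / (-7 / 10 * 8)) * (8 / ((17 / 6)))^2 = 51845333 / 20230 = 2562.79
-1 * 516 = -516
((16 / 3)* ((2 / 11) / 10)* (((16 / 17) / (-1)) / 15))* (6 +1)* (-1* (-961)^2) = 1654949632 / 42075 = 39333.32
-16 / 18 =-8 / 9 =-0.89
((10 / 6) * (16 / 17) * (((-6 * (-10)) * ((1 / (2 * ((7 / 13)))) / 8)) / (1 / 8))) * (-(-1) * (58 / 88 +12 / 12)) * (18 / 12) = 284700 / 1309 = 217.49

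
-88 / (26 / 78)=-264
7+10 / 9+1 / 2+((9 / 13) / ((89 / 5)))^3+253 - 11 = 6986714644573 / 27878704074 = 250.61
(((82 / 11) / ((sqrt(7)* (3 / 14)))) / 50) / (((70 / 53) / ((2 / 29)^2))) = 8692* sqrt(7) / 24283875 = 0.00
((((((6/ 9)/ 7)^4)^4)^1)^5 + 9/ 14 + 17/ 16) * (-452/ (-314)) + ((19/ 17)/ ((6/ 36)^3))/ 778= 137609802002594914500221229184573708944447456398300032104280523121034338896521296790631123046219763990063070982413/ 49765886050798459973639130907819756655672168545932638526801852524283626564405959046034718319608482613791258622728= 2.77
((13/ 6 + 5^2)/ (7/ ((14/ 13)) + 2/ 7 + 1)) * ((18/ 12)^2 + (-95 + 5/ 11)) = -4633601/ 14388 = -322.05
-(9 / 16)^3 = -729 / 4096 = -0.18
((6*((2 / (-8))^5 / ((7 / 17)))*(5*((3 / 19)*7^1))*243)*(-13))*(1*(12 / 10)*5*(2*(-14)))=-50749335 / 1216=-41734.65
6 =6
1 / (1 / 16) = 16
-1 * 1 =-1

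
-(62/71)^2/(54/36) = -7688/15123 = -0.51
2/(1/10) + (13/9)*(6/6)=193/9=21.44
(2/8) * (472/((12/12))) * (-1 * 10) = -1180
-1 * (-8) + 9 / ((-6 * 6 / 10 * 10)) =31 / 4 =7.75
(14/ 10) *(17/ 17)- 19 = -88/ 5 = -17.60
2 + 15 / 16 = 47 / 16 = 2.94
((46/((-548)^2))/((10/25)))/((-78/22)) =-0.00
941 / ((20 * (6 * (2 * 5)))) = 941 / 1200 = 0.78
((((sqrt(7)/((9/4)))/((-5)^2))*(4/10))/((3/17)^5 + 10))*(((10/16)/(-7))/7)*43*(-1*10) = 122107702*sqrt(7)/31308382665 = 0.01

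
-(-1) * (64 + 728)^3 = 496793088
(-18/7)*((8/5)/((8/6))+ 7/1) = -738/35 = -21.09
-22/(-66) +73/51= 30/17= 1.76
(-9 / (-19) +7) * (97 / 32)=6887 / 304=22.65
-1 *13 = -13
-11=-11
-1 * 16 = -16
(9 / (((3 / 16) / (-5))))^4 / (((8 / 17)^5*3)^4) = 2540144629154732826501000625 / 17592186044416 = 144390505122074.32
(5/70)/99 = 1/1386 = 0.00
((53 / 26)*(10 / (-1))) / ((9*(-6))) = 265 / 702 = 0.38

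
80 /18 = 40 /9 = 4.44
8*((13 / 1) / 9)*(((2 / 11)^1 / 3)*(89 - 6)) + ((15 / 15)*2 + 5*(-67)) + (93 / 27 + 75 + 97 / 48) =-194.41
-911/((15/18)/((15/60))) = -2733/10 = -273.30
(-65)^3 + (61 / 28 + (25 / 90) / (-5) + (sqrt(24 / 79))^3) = -69204965 / 252 + 48 * sqrt(474) / 6241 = -274622.71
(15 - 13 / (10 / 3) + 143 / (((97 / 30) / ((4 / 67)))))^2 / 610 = 797429354121 / 2576457061000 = 0.31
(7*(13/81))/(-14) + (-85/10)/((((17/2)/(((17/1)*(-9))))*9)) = 2741/162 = 16.92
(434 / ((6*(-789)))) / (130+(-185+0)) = 217 / 130185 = 0.00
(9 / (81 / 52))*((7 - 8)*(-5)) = 260 / 9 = 28.89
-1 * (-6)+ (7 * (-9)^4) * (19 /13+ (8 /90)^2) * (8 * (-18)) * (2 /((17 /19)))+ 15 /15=-120018765517 /5525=-21722853.49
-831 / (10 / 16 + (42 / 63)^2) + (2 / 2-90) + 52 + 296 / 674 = -21112101 / 25949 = -813.60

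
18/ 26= 9/ 13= 0.69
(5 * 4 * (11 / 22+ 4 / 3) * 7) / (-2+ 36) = 385 / 51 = 7.55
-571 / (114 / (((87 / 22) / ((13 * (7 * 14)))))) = -16559 / 1065064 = -0.02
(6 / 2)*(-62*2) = -372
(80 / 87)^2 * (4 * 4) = 102400 / 7569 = 13.53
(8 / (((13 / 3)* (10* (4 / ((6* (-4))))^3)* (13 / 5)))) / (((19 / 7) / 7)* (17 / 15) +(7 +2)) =-952560 / 586261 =-1.62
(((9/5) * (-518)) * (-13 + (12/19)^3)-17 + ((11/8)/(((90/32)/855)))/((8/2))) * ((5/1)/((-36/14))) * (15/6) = -28744900135/493848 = -58205.97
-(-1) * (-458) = -458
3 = 3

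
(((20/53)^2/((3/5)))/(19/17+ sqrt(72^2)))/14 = 17000/73323327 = 0.00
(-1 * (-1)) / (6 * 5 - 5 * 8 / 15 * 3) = 1 / 22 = 0.05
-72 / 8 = -9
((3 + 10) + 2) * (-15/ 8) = -225/ 8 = -28.12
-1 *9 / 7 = -9 / 7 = -1.29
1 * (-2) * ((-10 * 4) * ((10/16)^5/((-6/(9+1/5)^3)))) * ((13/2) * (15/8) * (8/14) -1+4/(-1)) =-83648125/43008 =-1944.94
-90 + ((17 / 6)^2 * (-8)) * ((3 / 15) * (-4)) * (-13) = -34106 / 45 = -757.91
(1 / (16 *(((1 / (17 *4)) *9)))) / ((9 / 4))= 0.21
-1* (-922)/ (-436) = -461/ 218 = -2.11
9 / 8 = 1.12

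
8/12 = 2/3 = 0.67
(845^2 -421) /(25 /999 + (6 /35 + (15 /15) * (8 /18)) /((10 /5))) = 12475581930 /5821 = 2143202.53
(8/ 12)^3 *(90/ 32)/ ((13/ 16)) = 40/ 39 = 1.03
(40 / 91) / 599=40 / 54509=0.00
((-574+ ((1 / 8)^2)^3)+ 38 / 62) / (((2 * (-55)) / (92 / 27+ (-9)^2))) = 10619250207751 / 24135598080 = 439.98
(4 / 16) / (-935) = -1 / 3740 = -0.00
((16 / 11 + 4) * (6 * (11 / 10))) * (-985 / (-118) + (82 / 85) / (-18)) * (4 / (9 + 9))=2994748 / 45135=66.35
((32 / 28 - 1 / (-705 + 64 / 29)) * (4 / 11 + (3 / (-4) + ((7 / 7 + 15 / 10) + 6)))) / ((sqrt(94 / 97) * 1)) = 756891 * sqrt(9118) / 7663256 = 9.43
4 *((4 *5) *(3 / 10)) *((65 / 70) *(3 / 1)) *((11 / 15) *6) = 10296 / 35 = 294.17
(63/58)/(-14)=-9/116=-0.08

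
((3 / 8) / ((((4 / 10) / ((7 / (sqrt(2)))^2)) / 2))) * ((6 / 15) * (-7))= -1029 / 8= -128.62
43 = 43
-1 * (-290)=290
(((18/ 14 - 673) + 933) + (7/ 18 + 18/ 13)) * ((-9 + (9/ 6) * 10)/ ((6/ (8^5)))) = 7059718144/ 819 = 8619924.47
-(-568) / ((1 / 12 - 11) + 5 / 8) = -13632 / 247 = -55.19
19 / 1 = 19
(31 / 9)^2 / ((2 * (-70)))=-961 / 11340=-0.08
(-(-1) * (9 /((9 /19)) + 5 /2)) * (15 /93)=215 /62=3.47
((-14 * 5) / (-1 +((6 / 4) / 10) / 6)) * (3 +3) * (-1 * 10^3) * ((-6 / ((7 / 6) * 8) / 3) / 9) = 400000 / 39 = 10256.41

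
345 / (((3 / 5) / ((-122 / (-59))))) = 70150 / 59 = 1188.98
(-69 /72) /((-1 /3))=23 /8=2.88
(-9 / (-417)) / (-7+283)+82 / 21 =1048637 / 268548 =3.90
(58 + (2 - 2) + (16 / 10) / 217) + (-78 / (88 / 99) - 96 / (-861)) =-5272563 / 177940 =-29.63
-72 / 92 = -18 / 23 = -0.78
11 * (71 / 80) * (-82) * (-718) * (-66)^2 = 2503728394.20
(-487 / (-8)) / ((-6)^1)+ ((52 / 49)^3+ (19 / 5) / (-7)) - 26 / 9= -1048882057 / 84707280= -12.38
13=13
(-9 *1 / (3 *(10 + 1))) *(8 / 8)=-3 / 11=-0.27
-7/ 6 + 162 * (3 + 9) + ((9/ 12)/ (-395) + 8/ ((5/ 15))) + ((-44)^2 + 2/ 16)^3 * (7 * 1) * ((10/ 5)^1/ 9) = 3424870035772079/ 303360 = 11289787828.89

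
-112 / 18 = -56 / 9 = -6.22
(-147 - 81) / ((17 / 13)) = -2964 / 17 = -174.35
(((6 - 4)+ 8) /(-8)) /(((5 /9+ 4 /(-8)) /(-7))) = 315 /2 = 157.50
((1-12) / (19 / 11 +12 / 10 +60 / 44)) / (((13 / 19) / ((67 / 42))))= -770165 / 128856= -5.98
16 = 16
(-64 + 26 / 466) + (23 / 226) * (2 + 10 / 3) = -5007889 / 78987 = -63.40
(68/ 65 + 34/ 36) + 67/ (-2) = -18433/ 585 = -31.51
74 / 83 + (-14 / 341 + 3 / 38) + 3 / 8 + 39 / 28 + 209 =6375135931 / 30114392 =211.70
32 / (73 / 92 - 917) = -2944 / 84291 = -0.03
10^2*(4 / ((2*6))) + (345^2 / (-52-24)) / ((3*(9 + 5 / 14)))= -335375 / 14934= -22.46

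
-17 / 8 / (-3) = 17 / 24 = 0.71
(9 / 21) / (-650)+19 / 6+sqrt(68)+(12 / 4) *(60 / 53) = 2373724 / 361725+2 *sqrt(17) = 14.81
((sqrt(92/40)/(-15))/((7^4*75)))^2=23/72960762656250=0.00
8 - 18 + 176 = 166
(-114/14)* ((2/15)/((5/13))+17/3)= -8569/175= -48.97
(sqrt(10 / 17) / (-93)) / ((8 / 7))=-7 * sqrt(170) / 12648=-0.01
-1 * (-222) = 222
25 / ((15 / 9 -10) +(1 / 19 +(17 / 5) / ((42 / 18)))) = -49875 / 13613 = -3.66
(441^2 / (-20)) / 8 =-194481 / 160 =-1215.51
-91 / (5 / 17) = -1547 / 5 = -309.40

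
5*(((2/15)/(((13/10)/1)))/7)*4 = 80/273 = 0.29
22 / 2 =11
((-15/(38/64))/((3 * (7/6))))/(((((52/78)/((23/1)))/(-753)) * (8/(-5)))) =-15587100/133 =-117196.24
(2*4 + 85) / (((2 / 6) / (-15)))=-4185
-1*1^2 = -1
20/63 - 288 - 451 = -46537/63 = -738.68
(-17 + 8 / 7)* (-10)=1110 / 7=158.57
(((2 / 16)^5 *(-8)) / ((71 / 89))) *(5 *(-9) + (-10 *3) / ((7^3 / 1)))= 1376385 / 99749888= 0.01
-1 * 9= -9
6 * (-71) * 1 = -426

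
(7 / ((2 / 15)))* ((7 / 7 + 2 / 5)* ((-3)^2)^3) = 107163 / 2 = 53581.50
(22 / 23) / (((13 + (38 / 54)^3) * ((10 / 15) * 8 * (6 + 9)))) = 216513 / 241718960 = 0.00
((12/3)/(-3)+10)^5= 48894.55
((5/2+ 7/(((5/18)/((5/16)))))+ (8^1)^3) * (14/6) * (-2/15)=-9751/60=-162.52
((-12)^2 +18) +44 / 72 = 2927 / 18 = 162.61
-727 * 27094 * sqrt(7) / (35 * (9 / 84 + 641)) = -78789352 * sqrt(7) / 89755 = -2322.51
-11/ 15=-0.73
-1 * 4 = -4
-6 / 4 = -3 / 2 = -1.50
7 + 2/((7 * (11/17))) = 573/77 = 7.44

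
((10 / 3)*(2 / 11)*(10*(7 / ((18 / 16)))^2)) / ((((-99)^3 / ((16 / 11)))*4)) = -2508800 / 28529701497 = -0.00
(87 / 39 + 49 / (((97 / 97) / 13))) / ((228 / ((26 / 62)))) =1.18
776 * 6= 4656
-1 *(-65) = 65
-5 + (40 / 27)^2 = -2045 / 729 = -2.81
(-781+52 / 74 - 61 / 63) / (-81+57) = 910565 / 27972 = 32.55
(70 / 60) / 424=0.00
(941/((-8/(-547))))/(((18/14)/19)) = 68458691/72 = 950815.15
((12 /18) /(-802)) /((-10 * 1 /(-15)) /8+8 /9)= -12 /14035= -0.00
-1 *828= -828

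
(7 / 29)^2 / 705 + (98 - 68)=17787199 / 592905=30.00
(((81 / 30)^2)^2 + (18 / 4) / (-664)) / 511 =0.10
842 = 842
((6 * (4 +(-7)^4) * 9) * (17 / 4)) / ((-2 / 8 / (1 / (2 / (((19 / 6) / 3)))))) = -2330445 / 2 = -1165222.50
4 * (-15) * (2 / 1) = -120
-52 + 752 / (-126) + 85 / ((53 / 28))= -43616 / 3339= -13.06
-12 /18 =-2 /3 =-0.67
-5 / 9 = -0.56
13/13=1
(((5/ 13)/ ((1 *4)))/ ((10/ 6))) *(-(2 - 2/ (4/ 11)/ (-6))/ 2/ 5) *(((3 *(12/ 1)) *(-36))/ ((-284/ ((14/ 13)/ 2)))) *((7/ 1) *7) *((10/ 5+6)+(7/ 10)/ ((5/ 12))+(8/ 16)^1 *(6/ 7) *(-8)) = -15197301/ 1199900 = -12.67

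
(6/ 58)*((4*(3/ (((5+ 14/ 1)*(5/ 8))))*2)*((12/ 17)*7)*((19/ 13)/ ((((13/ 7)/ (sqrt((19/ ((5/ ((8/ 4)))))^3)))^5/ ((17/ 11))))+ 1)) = 48384/ 46835+ 93041594793443229696*sqrt(190)/ 3007328263671875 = 426455.93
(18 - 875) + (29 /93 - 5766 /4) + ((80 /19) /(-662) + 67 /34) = -22831145720 /9942909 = -2296.22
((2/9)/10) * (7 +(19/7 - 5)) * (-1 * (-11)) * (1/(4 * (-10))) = -121/4200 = -0.03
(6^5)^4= 3656158440062976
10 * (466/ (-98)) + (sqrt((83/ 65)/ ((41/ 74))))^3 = -2330/ 49 + 6142 * sqrt(16368430)/ 7102225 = -44.05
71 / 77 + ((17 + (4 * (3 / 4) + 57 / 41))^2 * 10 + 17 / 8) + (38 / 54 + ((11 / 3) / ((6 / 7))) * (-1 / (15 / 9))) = 639773206151 / 139791960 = 4576.61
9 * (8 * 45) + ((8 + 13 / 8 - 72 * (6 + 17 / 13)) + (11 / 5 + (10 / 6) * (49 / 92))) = 97828931 / 35880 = 2726.56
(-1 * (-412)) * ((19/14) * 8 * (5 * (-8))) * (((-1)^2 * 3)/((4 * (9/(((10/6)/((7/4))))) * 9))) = -6262400/3969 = -1577.83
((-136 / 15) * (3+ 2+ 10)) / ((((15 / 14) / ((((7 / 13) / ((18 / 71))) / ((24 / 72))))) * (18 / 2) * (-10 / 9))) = 236572 / 2925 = 80.88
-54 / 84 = -9 / 14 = -0.64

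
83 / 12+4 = 131 / 12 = 10.92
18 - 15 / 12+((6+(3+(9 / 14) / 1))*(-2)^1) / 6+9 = 631 / 28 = 22.54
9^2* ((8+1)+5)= 1134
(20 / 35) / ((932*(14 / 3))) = 3 / 22834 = 0.00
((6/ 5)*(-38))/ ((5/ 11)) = -100.32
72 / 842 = 36 / 421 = 0.09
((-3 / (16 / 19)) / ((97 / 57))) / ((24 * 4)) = -1083 / 49664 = -0.02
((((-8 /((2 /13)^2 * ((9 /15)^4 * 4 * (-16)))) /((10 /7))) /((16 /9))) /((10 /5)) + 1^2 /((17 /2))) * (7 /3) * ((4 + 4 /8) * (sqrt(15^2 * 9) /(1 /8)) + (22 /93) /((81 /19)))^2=664813432861922286733 /13335784883712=49851841.39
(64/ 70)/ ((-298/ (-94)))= 1504/ 5215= 0.29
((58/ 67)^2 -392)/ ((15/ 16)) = -28101184/ 67335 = -417.33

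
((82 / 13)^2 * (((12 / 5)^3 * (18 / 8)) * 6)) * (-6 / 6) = -156857472 / 21125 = -7425.21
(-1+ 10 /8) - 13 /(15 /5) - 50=-54.08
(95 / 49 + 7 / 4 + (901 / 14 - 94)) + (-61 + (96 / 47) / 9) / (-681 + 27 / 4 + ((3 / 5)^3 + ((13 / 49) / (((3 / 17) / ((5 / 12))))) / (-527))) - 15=-22820922973633 / 558461443484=-40.86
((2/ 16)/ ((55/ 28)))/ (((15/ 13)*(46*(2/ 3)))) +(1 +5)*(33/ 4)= 2504791/ 50600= 49.50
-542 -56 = -598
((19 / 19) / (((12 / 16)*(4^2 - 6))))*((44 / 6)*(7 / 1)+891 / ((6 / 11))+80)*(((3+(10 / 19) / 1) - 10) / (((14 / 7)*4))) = -434149 / 2280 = -190.42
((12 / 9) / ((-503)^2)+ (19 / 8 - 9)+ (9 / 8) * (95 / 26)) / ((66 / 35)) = -1.33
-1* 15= -15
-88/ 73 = -1.21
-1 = -1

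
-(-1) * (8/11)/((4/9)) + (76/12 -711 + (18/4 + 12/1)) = -45311/66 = -686.53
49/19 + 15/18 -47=-4969/114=-43.59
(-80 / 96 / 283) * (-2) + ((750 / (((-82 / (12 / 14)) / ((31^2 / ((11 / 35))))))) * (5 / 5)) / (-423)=1019967235 / 17996253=56.68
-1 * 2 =-2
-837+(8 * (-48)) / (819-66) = -837.51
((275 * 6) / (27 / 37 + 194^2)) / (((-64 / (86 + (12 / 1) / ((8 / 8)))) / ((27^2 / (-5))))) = 31153815 / 3182992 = 9.79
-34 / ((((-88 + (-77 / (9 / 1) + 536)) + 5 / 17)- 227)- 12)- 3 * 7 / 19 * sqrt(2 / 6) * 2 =-14 * sqrt(3) / 19- 5202 / 30713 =-1.45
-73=-73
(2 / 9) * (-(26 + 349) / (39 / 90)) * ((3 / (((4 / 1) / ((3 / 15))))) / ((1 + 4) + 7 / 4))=-500 / 117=-4.27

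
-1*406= -406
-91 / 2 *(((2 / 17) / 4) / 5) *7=-637 / 340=-1.87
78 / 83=0.94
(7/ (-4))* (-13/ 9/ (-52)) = -0.05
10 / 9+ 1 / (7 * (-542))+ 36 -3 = 1164749 / 34146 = 34.11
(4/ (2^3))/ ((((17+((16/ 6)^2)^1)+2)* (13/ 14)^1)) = 63/ 3055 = 0.02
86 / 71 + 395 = 28131 / 71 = 396.21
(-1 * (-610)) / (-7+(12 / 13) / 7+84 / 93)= -1720810 / 16827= -102.26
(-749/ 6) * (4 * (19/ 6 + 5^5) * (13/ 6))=-182753753/ 54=-3384328.76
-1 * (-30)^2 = -900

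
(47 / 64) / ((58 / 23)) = 1081 / 3712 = 0.29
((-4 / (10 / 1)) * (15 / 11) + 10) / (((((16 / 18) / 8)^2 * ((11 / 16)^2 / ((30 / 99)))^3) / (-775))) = -4056730828800000 / 25937424601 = -156404.53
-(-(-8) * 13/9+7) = -167/9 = -18.56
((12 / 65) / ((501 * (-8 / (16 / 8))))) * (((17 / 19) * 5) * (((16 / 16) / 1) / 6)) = -17 / 247494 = -0.00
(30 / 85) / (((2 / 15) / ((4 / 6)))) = 30 / 17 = 1.76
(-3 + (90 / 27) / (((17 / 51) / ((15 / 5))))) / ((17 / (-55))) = -87.35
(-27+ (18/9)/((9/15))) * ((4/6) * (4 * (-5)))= 2840/9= 315.56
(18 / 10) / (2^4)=9 / 80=0.11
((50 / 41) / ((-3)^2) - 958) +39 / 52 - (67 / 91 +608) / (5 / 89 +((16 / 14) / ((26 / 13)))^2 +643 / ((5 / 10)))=-957.59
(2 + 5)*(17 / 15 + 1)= 224 / 15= 14.93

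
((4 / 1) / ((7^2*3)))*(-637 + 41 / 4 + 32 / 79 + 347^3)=13202889743 / 11613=1136906.03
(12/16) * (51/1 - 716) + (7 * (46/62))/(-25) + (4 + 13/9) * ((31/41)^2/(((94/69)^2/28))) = -5203113426301/11511319900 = -452.00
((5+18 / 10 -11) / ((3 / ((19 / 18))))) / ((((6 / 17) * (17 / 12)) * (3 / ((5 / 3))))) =-133 / 81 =-1.64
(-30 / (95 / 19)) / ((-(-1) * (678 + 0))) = -1 / 113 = -0.01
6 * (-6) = -36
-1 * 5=-5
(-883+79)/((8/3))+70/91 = -7819/26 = -300.73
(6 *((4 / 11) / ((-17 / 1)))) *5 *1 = -120 / 187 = -0.64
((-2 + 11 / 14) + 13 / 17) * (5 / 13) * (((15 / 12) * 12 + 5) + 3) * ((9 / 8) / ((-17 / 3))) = 332235 / 420784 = 0.79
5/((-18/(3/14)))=-5/84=-0.06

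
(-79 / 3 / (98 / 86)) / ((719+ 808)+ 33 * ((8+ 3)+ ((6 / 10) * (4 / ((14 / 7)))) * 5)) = -0.01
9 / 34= 0.26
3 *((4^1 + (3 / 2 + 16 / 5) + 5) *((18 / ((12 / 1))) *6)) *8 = 14796 / 5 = 2959.20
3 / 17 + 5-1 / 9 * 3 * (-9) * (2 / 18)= 5.51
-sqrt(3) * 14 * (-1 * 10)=242.49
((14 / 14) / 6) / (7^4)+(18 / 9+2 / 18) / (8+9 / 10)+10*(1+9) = 385552847 / 3846402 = 100.24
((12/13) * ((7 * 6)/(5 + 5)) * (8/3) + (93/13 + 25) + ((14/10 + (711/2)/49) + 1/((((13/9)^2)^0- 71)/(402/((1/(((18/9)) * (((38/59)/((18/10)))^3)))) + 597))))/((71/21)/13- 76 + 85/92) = -615553655924684/1094092742442735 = -0.56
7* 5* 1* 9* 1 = 315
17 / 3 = 5.67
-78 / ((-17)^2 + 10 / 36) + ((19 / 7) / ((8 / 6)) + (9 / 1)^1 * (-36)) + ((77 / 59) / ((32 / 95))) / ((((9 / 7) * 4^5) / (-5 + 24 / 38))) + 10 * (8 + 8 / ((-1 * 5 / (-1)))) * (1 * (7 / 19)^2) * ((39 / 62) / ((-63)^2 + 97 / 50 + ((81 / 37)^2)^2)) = -855972480902548140728776062703 / 2656280806637350763704909824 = -322.24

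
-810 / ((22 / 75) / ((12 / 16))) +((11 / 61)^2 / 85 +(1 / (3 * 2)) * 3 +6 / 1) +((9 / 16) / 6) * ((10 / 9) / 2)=-689526791309 / 333996960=-2064.47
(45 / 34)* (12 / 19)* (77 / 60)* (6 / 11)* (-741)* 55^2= -22297275 / 17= -1311604.41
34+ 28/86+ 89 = 5303/43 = 123.33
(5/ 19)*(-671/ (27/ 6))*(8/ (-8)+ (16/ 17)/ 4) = 87230/ 2907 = 30.01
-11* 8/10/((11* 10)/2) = -4/25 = -0.16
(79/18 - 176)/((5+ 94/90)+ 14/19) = -293455/11596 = -25.31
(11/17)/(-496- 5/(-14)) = -154/117963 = -0.00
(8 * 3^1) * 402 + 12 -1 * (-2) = 9662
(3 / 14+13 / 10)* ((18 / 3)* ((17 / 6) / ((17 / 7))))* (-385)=-4081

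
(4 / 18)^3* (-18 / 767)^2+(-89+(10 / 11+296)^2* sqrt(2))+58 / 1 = -164132599 / 5294601+10666756* sqrt(2) / 121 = 124639.01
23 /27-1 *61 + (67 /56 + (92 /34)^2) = -22560623 /436968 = -51.63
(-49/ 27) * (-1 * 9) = 49/ 3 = 16.33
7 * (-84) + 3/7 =-4113/7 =-587.57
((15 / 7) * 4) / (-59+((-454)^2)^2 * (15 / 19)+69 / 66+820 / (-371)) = 265848 / 1040258458529569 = 0.00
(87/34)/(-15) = -29/170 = -0.17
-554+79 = -475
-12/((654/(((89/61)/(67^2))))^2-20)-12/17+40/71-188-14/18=-16454426342627002272913/87097194413304442092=-188.92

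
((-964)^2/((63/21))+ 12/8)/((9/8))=7434404/27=275348.30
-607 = -607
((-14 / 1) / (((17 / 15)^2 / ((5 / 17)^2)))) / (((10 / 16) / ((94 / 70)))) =-169200 / 83521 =-2.03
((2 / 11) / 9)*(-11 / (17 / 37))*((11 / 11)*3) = -74 / 51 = -1.45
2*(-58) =-116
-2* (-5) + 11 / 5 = 12.20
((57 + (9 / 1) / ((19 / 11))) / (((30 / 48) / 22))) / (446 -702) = -6501 / 760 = -8.55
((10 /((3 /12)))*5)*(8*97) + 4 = 155204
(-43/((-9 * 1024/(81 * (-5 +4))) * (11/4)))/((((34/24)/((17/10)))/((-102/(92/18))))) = 532899/161920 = 3.29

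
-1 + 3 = 2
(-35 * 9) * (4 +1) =-1575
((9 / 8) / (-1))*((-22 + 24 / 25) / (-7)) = -2367 / 700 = -3.38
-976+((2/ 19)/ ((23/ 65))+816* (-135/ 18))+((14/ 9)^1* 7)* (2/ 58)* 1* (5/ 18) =-7283723813/ 1026513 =-7095.60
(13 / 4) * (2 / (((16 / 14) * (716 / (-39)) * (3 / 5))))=-5915 / 11456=-0.52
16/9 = 1.78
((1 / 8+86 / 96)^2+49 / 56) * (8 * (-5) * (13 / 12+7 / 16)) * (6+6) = -1612205 / 1152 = -1399.48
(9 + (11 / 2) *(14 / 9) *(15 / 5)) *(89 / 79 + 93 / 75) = 162032 / 1975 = 82.04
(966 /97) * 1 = 966 /97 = 9.96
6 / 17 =0.35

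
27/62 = 0.44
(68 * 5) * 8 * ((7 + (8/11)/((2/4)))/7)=252960/77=3285.19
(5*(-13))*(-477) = 31005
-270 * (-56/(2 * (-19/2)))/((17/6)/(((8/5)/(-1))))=145152/323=449.39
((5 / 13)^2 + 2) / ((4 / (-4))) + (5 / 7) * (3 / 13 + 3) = 0.16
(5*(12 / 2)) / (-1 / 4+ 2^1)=120 / 7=17.14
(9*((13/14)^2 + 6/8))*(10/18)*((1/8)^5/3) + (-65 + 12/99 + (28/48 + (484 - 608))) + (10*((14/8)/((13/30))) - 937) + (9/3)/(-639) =-53058815520317/48905945088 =-1084.92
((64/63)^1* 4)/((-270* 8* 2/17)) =-136/8505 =-0.02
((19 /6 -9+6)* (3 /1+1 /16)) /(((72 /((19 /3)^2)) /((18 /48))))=17689 /165888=0.11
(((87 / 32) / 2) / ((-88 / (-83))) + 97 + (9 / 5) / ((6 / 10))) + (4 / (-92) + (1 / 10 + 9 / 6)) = 66606543 / 647680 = 102.84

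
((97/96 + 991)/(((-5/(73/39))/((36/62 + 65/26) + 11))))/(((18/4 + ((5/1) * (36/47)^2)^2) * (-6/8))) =3290587864225513/6185143846440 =532.01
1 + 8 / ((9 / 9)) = 9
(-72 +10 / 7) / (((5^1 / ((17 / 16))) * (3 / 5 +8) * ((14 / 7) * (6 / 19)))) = -79781 / 28896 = -2.76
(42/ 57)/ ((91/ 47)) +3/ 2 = 929/ 494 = 1.88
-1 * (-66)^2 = -4356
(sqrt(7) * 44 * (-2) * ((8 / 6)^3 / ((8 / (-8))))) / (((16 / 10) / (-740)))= -2604800 * sqrt(7) / 27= -255246.41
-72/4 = -18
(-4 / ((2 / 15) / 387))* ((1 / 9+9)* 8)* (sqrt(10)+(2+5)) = -8599725.85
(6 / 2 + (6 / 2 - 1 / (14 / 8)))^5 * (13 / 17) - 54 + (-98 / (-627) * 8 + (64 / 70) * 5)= 3556.96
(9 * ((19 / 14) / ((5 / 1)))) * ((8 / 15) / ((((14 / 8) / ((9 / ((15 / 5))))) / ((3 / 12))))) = 684 / 1225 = 0.56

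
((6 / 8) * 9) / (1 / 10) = 135 / 2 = 67.50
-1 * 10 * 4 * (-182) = 7280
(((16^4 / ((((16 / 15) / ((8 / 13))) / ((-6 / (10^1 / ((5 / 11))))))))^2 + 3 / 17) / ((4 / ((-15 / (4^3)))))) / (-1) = 554453435288205 / 88994048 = 6230230.54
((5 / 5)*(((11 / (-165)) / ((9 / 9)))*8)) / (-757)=8 / 11355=0.00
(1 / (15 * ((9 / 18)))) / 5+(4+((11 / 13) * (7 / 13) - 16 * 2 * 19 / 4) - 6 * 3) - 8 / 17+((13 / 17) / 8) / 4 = -1144357753 / 6895200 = -165.96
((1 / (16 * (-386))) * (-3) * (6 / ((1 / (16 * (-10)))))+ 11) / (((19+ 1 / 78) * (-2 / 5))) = -396435 / 286219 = -1.39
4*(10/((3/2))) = 80/3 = 26.67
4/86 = 2/43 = 0.05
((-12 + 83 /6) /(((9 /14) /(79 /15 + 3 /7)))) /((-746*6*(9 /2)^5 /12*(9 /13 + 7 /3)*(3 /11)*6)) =-7525232 /1578881981745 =-0.00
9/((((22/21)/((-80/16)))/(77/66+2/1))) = -5985/44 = -136.02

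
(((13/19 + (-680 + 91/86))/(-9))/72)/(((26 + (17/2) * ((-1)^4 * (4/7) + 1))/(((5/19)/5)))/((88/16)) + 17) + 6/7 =75422898923/87296463072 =0.86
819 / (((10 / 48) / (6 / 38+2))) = 805896 / 95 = 8483.12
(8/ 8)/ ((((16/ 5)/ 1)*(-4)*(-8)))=5/ 512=0.01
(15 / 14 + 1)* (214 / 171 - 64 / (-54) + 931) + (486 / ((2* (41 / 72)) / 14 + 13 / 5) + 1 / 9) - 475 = 79582845385 / 48528774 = 1639.91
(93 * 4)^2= 138384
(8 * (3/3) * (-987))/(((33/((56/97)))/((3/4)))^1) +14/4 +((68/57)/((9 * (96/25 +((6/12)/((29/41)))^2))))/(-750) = -54539602832639/544836672270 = -100.10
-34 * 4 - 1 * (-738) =602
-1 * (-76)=76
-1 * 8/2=-4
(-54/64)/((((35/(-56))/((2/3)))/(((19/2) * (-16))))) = -684/5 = -136.80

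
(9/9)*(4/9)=0.44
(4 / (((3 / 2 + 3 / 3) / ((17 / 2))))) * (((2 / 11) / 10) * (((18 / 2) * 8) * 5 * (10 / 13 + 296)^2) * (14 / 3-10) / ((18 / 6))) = -129551763456 / 9295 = -13937790.58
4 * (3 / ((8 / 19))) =57 / 2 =28.50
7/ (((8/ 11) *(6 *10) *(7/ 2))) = 11/ 240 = 0.05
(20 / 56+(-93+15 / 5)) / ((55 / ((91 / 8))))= -3263 / 176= -18.54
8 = 8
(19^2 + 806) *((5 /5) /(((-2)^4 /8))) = 1167 /2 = 583.50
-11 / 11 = -1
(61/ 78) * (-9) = -183/ 26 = -7.04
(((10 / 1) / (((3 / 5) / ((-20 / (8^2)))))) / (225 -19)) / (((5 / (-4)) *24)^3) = 1 / 1067904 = 0.00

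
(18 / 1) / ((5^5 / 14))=252 / 3125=0.08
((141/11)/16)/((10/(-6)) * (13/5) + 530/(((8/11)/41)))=423/15773692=0.00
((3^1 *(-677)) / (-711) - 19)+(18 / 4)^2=3893 / 948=4.11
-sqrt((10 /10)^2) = -1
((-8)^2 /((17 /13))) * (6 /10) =2496 /85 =29.36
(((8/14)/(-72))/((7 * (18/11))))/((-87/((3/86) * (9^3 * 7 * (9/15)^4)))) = 8019/43645000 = 0.00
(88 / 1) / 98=44 / 49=0.90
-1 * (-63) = 63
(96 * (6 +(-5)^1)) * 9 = 864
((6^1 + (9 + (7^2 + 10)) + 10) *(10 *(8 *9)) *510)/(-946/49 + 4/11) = -1662534720/1021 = -1628339.59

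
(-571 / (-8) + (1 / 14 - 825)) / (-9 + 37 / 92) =970577 / 11074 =87.64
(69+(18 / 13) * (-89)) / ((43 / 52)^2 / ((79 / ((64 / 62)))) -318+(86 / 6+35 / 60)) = 0.18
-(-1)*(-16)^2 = 256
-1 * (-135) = 135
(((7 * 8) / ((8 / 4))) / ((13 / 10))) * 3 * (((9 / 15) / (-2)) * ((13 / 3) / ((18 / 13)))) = -60.67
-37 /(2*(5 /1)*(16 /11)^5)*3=-17876661 /10485760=-1.70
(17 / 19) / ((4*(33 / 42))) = 119 / 418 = 0.28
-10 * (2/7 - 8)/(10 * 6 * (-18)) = -1/14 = -0.07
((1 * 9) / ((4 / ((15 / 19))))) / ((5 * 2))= 27 / 152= 0.18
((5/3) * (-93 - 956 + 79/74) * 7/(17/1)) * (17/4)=-904715/296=-3056.47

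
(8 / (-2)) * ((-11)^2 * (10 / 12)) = -1210 / 3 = -403.33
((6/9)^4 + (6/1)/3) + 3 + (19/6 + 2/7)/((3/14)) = 1726/81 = 21.31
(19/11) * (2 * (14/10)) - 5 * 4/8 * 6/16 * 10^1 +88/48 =-3571/1320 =-2.71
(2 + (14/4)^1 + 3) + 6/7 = 131/14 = 9.36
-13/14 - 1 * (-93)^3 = 11260985/14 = 804356.07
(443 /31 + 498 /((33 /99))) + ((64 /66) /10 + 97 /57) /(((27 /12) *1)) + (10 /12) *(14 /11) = 120079606 /79515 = 1510.15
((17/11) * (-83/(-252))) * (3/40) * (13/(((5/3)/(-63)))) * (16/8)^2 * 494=-40776489/1100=-37069.54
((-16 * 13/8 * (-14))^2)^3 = 2325992456359936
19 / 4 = 4.75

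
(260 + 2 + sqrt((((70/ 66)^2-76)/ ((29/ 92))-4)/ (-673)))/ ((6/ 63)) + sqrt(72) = 7*sqrt(37218489626)/ 214687 + 6*sqrt(2) + 2751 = 2765.78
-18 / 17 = -1.06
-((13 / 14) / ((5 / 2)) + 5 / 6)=-253 / 210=-1.20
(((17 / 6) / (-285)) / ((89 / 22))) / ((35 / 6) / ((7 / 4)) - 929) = 187 / 70438605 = 0.00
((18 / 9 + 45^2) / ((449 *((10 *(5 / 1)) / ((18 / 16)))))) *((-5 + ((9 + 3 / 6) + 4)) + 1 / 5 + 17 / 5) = 2207403 / 1796000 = 1.23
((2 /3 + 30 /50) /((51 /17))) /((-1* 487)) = -19 /21915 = -0.00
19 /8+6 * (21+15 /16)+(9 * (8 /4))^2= 458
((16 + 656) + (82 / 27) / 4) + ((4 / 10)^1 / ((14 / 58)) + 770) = 2729947 / 1890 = 1444.42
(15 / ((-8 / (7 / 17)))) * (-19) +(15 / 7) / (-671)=9368475 / 638792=14.67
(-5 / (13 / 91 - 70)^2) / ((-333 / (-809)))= -198205 / 79627293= -0.00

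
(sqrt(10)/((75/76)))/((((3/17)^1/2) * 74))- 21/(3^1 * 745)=-7/745 + 1292 * sqrt(10)/8325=0.48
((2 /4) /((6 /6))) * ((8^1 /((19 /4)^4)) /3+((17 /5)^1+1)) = 2.20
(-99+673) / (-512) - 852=-218399 / 256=-853.12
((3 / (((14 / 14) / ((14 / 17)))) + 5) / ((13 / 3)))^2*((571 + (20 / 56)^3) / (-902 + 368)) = -3.18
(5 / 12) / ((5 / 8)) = 0.67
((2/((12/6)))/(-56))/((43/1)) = -1/2408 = -0.00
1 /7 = 0.14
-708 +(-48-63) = -819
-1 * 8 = -8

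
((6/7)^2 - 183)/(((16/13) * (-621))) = 38701/162288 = 0.24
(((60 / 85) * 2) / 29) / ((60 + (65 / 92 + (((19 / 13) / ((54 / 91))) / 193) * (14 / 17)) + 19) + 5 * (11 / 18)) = 11505888 / 19563310477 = 0.00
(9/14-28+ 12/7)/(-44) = 359/616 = 0.58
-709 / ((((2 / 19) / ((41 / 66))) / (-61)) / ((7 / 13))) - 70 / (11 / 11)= 235716677 / 1716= 137364.03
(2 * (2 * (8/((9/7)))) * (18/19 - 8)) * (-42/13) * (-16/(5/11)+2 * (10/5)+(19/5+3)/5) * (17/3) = -5329280768/55575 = -95893.49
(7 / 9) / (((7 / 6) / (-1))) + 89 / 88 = 91 / 264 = 0.34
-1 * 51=-51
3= 3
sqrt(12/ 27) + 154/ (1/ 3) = 1388/ 3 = 462.67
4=4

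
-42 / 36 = -7 / 6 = -1.17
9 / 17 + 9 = 162 / 17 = 9.53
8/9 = 0.89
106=106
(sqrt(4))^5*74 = 2368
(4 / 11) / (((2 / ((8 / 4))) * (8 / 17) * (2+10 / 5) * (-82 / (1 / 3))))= -17 / 21648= -0.00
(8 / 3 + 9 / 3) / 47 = 17 / 141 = 0.12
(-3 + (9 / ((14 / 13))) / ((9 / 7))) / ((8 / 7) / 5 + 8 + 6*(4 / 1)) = 245 / 2256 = 0.11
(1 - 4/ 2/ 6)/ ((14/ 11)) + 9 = 200/ 21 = 9.52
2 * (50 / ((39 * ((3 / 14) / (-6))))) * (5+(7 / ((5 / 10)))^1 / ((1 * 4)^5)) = -449225 / 1248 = -359.96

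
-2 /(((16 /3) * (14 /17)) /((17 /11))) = -867 /1232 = -0.70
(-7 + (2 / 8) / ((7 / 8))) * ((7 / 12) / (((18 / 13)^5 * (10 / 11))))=-191958481 / 226748160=-0.85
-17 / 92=-0.18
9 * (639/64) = 5751/64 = 89.86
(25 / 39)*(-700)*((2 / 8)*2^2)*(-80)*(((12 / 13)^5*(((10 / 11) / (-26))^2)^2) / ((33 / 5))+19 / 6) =22714608627969605900000 / 199820231736959691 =113675.22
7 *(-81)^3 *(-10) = 37200870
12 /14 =6 /7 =0.86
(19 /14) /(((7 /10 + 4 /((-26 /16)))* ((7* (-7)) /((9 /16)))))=11115 /1256752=0.01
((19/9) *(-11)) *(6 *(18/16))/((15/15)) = -627/4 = -156.75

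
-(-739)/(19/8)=5912/19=311.16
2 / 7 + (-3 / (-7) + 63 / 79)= 836 / 553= 1.51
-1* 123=-123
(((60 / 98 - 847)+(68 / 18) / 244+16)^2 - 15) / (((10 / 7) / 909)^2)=279164426740.86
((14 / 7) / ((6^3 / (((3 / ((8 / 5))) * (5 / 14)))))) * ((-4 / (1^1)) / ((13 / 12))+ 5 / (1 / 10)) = 1075 / 3744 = 0.29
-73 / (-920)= 73 / 920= 0.08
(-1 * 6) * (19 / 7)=-16.29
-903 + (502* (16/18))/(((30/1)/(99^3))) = 72156981/5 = 14431396.20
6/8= 3/4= 0.75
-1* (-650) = 650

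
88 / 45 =1.96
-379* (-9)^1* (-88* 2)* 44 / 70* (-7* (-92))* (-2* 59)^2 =-3383754962227.20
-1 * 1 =-1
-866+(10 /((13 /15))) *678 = 90442 /13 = 6957.08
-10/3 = -3.33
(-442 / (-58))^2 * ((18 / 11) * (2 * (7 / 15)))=4102644 / 46255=88.70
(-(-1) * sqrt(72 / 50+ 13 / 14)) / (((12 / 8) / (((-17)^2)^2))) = 83521 * sqrt(11606) / 105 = 85693.46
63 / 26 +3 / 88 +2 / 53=151271 / 60632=2.49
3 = 3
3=3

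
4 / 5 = 0.80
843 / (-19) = -843 / 19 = -44.37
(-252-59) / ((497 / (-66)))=20526 / 497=41.30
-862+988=126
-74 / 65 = -1.14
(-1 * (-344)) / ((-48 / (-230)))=4945 / 3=1648.33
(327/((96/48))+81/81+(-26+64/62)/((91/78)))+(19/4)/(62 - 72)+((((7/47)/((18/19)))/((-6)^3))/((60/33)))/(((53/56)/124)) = 749088006973/5254116840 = 142.57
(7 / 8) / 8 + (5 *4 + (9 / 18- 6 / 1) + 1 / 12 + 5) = 3781 / 192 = 19.69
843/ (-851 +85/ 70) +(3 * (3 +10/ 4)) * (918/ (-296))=-52.16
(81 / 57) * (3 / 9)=9 / 19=0.47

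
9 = 9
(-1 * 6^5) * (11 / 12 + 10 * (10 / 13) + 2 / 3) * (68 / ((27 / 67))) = -158220768 / 13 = -12170828.31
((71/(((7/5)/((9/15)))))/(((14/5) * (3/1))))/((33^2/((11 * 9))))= 0.33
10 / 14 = 5 / 7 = 0.71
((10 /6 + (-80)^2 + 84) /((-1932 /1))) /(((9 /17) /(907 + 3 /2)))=-26130751 /4536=-5760.75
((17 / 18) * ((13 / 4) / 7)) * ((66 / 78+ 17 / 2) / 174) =153 / 6496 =0.02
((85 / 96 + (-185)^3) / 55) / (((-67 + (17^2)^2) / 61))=-7415598163 / 88127424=-84.15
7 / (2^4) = 7 / 16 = 0.44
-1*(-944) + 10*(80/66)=31552/33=956.12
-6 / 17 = -0.35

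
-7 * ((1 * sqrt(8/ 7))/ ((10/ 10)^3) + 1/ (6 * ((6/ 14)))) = -2 * sqrt(14) - 49/ 18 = -10.21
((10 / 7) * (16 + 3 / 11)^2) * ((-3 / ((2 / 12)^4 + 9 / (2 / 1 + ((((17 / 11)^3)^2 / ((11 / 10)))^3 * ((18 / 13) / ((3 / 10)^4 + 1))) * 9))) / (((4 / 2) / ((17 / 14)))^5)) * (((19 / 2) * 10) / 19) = -405415.43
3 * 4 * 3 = 36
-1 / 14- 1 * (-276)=3863 / 14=275.93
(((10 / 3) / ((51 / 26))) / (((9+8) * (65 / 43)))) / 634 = 86 / 824517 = 0.00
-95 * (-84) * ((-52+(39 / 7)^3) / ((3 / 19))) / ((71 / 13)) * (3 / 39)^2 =23039020 / 3479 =6622.31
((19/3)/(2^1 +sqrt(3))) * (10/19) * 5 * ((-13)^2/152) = 4225/114-4225 * sqrt(3)/228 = 4.97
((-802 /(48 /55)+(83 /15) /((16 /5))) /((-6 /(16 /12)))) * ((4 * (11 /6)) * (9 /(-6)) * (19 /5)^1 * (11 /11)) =-9201643 /1080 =-8520.04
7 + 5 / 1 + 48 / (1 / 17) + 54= 882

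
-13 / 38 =-0.34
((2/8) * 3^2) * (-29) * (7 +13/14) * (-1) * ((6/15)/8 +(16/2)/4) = 1187811/1120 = 1060.55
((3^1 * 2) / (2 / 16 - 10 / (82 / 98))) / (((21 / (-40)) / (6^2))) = 104960 / 3017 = 34.79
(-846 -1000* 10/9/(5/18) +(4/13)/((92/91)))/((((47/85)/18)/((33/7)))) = -5627160990/7567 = -743644.90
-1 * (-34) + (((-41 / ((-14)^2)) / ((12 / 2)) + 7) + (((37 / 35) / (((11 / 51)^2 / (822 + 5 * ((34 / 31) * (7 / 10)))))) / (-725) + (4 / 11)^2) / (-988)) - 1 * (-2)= 42.99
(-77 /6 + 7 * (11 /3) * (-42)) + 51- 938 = -11867 /6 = -1977.83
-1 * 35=-35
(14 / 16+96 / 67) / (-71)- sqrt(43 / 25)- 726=-27629893 / 38056- sqrt(43) / 5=-727.34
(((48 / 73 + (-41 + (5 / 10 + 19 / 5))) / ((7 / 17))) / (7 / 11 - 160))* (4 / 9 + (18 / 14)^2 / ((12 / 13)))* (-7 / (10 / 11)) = -213401969561 / 22573731600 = -9.45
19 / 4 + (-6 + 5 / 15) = -0.92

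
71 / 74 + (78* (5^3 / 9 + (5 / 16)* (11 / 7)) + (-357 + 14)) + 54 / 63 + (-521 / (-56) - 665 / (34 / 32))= 8658485 / 52836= 163.87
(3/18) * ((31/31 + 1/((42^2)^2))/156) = 3111697/2912547456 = 0.00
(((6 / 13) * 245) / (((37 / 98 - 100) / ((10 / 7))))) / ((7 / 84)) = -2469600 / 126919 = -19.46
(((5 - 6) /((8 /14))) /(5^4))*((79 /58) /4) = -0.00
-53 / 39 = -1.36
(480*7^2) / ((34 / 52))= 611520 / 17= 35971.76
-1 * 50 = -50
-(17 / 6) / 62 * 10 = -85 / 186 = -0.46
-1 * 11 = -11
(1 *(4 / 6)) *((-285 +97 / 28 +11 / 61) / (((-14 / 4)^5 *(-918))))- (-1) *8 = 8783717776 / 1098018117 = 8.00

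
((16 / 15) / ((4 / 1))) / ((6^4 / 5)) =1 / 972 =0.00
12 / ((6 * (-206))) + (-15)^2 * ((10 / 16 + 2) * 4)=486673 / 206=2362.49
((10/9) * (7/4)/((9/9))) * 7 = 13.61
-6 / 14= -3 / 7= -0.43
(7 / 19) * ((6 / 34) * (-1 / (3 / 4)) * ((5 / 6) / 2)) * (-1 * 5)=0.18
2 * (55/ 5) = 22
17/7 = 2.43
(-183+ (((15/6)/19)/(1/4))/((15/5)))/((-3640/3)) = 10421/69160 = 0.15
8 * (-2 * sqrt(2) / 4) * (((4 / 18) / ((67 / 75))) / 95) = -40 * sqrt(2) / 3819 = -0.01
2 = 2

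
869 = 869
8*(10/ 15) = 16/ 3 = 5.33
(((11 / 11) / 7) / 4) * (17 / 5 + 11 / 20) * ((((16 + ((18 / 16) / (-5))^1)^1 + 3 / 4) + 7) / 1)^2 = 69952999 / 896000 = 78.07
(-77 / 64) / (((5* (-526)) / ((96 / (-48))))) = -77 / 84160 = -0.00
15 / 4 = 3.75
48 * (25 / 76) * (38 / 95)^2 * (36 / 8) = 216 / 19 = 11.37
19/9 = 2.11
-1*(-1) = 1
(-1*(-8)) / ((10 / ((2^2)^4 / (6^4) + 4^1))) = 3.36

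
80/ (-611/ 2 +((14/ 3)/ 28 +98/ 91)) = -1560/ 5933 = -0.26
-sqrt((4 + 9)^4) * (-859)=145171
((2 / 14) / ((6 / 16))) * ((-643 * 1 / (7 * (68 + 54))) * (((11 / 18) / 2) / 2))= -7073 / 161406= -0.04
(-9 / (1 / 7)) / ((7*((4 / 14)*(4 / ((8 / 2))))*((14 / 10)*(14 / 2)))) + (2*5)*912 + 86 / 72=2297731 / 252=9117.98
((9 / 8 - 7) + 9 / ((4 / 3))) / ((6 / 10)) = 35 / 24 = 1.46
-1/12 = -0.08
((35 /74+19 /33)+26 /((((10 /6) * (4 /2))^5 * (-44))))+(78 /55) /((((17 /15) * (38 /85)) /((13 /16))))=3.32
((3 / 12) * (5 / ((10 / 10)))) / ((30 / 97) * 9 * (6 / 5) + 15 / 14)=3395 / 11982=0.28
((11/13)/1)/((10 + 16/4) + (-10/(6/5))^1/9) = 297/4589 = 0.06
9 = 9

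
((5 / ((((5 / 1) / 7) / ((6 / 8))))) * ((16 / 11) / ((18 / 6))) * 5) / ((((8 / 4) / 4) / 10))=2800 / 11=254.55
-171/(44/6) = -513/22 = -23.32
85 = 85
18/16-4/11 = 0.76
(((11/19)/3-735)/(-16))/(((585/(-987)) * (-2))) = 3444959/88920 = 38.74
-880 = -880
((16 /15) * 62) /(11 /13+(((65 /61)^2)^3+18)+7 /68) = 45179658847643008 /13945321353504165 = 3.24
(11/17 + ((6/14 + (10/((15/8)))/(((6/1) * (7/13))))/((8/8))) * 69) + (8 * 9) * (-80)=-5615.88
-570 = -570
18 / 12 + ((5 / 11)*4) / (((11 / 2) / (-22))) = -127 / 22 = -5.77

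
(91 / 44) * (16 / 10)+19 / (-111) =19157 / 6105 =3.14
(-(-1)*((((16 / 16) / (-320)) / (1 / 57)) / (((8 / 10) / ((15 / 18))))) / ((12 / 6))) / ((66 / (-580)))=13775 / 16896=0.82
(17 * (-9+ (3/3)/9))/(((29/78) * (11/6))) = -70720/319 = -221.69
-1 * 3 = -3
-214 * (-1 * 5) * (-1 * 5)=-5350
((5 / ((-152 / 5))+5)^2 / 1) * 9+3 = 4931337 / 23104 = 213.44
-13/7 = -1.86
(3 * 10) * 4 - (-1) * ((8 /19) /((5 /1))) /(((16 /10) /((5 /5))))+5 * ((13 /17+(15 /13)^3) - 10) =57875439 /709631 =81.56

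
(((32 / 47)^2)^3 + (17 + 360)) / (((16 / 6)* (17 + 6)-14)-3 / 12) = 48778055050284 / 6090256660885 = 8.01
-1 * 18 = -18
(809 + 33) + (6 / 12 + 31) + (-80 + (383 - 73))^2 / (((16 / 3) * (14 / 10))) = 222833 / 28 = 7958.32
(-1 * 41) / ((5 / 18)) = -738 / 5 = -147.60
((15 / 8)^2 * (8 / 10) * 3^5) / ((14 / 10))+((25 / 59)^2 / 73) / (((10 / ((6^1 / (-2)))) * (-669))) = 3098279112325 / 6346726288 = 488.17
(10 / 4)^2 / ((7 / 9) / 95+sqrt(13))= -149625 / 38013104+18275625 * sqrt(13) / 38013104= 1.73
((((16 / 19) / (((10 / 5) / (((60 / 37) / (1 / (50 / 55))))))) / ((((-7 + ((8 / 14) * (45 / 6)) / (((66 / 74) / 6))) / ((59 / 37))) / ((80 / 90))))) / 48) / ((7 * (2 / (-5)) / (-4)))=472000 / 393520419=0.00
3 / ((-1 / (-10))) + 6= 36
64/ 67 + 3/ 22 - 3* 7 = -29345/ 1474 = -19.91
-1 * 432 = -432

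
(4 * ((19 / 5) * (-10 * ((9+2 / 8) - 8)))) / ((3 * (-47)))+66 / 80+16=102493 / 5640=18.17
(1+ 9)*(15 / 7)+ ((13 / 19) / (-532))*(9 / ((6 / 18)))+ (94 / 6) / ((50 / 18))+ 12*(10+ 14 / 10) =41400813 / 252700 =163.83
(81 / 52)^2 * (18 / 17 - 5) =-439587 / 45968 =-9.56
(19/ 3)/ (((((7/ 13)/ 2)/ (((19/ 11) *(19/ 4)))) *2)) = 89167/ 924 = 96.50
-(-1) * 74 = 74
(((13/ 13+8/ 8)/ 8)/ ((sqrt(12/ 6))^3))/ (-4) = -sqrt(2)/ 64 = -0.02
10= 10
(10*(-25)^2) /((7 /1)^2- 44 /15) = 93750 /691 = 135.67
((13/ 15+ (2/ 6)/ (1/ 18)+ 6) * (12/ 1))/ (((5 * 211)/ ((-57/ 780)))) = -3667/ 342875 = -0.01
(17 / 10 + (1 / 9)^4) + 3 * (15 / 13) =4402561 / 852930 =5.16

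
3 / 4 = 0.75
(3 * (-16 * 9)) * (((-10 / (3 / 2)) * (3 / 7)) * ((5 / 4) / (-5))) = -2160 / 7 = -308.57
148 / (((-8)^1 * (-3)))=37 / 6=6.17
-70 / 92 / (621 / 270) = -175 / 529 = -0.33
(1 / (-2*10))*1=-1 / 20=-0.05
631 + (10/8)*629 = 5669/4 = 1417.25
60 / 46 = 30 / 23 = 1.30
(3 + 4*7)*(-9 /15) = -93 /5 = -18.60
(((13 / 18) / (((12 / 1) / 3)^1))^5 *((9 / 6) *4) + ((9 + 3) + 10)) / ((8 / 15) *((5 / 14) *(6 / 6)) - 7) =-49665484939 / 15371845632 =-3.23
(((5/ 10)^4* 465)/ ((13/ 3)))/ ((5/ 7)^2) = 13671/ 1040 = 13.15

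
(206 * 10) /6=1030 /3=343.33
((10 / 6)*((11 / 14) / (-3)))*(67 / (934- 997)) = 3685 / 7938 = 0.46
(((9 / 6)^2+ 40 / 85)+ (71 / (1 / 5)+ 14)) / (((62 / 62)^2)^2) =25277 / 68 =371.72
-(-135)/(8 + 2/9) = 1215/74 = 16.42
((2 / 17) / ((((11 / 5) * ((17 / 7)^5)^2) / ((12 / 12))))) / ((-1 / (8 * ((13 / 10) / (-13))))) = 2259801992 / 376990859383963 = 0.00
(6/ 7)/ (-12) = -1/ 14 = -0.07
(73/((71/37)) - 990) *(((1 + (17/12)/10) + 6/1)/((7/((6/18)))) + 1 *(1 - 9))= 1304670467/178920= 7291.92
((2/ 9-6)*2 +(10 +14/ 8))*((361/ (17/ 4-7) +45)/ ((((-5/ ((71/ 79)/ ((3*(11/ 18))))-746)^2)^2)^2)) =-0.00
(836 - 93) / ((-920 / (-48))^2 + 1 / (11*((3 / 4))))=2.02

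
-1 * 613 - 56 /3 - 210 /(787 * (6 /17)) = -1493150 /2361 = -632.42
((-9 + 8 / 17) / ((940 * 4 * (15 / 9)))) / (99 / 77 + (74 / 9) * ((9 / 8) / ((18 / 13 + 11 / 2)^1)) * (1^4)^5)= -109011 / 210584440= -0.00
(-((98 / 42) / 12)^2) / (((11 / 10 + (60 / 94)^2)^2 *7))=-121992025 / 51322683132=-0.00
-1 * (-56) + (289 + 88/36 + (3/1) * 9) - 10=3280/9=364.44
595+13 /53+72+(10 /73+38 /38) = 2585971 /3869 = 668.38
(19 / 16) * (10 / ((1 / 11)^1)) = 1045 / 8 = 130.62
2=2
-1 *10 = -10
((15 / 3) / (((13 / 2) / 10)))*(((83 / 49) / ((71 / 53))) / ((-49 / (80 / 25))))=-1407680 / 2216123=-0.64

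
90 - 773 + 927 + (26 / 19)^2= 88760 / 361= 245.87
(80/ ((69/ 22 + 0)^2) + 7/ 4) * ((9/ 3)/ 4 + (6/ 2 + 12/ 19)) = 6963659/ 160816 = 43.30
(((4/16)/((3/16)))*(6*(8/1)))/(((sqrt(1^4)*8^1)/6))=48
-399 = -399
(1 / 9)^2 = 1 / 81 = 0.01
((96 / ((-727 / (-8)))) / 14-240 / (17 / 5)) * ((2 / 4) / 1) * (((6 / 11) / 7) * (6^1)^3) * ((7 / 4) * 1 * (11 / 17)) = -988244064 / 1470721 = -671.95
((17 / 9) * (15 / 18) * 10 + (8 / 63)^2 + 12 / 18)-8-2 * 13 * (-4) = 112.42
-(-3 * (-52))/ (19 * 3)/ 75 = -52/ 1425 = -0.04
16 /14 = 1.14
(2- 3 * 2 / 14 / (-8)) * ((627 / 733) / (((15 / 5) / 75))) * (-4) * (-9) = 16223625 / 10262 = 1580.94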